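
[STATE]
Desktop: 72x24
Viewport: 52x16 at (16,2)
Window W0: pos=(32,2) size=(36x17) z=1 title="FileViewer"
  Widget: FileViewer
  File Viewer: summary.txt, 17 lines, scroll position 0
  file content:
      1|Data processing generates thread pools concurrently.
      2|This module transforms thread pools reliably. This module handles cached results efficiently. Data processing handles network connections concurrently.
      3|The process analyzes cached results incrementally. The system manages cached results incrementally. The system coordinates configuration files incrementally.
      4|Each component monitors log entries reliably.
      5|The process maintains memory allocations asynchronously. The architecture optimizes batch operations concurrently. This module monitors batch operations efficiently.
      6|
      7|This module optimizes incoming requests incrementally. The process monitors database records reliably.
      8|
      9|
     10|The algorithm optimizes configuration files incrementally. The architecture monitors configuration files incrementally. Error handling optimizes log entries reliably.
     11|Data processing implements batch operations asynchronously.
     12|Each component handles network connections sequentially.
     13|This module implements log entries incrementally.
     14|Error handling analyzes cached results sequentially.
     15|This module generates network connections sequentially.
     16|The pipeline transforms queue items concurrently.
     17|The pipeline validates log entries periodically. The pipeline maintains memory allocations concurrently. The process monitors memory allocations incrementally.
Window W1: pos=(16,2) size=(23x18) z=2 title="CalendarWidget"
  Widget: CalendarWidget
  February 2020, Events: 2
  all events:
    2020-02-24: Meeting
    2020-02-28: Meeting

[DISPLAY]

┏━━━━━━━━━━━━━━━━━━━━━┓━━━━━━━━━━━━━━━━━━━━━━━━━━━━┓
┃ CalendarWidget      ┃iewer                       ┃
┠─────────────────────┨────────────────────────────┨
┃    February 2020    ┃rocessing generates thread ▲┃
┃Mo Tu We Th Fr Sa Su ┃odule transforms thread poo█┃
┃                1  2 ┃ocess analyzes cached resul░┃
┃ 3  4  5  6  7  8  9 ┃omponent monitors log entri░┃
┃10 11 12 13 14 15 16 ┃ocess maintains memory allo░┃
┃17 18 19 20 21 22 23 ┃                           ░┃
┃24* 25 26 27 28* 29  ┃odule optimizes incoming re░┃
┃                     ┃                           ░┃
┃                     ┃                           ░┃
┃                     ┃gorithm optimizes configura░┃
┃                     ┃rocessing implements batch ░┃
┃                     ┃omponent handles network co░┃
┃                     ┃odule implements log entrie▼┃


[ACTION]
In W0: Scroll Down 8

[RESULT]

┏━━━━━━━━━━━━━━━━━━━━━┓━━━━━━━━━━━━━━━━━━━━━━━━━━━━┓
┃ CalendarWidget      ┃iewer                       ┃
┠─────────────────────┨────────────────────────────┨
┃    February 2020    ┃ocess maintains memory allo▲┃
┃Mo Tu We Th Fr Sa Su ┃                           ░┃
┃                1  2 ┃odule optimizes incoming re░┃
┃ 3  4  5  6  7  8  9 ┃                           ░┃
┃10 11 12 13 14 15 16 ┃                           ░┃
┃17 18 19 20 21 22 23 ┃gorithm optimizes configura░┃
┃24* 25 26 27 28* 29  ┃rocessing implements batch ░┃
┃                     ┃omponent handles network co░┃
┃                     ┃odule implements log entrie░┃
┃                     ┃handling analyzes cached re░┃
┃                     ┃odule generates network con░┃
┃                     ┃peline transforms queue ite█┃
┃                     ┃peline validates log entrie▼┃


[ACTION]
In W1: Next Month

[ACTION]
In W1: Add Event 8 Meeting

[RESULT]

┏━━━━━━━━━━━━━━━━━━━━━┓━━━━━━━━━━━━━━━━━━━━━━━━━━━━┓
┃ CalendarWidget      ┃iewer                       ┃
┠─────────────────────┨────────────────────────────┨
┃      March 2020     ┃ocess maintains memory allo▲┃
┃Mo Tu We Th Fr Sa Su ┃                           ░┃
┃                   1 ┃odule optimizes incoming re░┃
┃ 2  3  4  5  6  7  8*┃                           ░┃
┃ 9 10 11 12 13 14 15 ┃                           ░┃
┃16 17 18 19 20 21 22 ┃gorithm optimizes configura░┃
┃23 24 25 26 27 28 29 ┃rocessing implements batch ░┃
┃30 31                ┃omponent handles network co░┃
┃                     ┃odule implements log entrie░┃
┃                     ┃handling analyzes cached re░┃
┃                     ┃odule generates network con░┃
┃                     ┃peline transforms queue ite█┃
┃                     ┃peline validates log entrie▼┃


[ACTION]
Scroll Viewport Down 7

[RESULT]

┃ 2  3  4  5  6  7  8*┃                           ░┃
┃ 9 10 11 12 13 14 15 ┃                           ░┃
┃16 17 18 19 20 21 22 ┃gorithm optimizes configura░┃
┃23 24 25 26 27 28 29 ┃rocessing implements batch ░┃
┃30 31                ┃omponent handles network co░┃
┃                     ┃odule implements log entrie░┃
┃                     ┃handling analyzes cached re░┃
┃                     ┃odule generates network con░┃
┃                     ┃peline transforms queue ite█┃
┃                     ┃peline validates log entrie▼┃
┃                     ┃━━━━━━━━━━━━━━━━━━━━━━━━━━━━┛
┗━━━━━━━━━━━━━━━━━━━━━┛                             
                                                    
                                                    
                                                    
                                                    


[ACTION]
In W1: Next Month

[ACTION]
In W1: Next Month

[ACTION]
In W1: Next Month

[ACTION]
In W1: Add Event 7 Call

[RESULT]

┃ 8  9 10 11 12 13 14 ┃                           ░┃
┃15 16 17 18 19 20 21 ┃                           ░┃
┃22 23 24 25 26 27 28 ┃gorithm optimizes configura░┃
┃29 30                ┃rocessing implements batch ░┃
┃                     ┃omponent handles network co░┃
┃                     ┃odule implements log entrie░┃
┃                     ┃handling analyzes cached re░┃
┃                     ┃odule generates network con░┃
┃                     ┃peline transforms queue ite█┃
┃                     ┃peline validates log entrie▼┃
┃                     ┃━━━━━━━━━━━━━━━━━━━━━━━━━━━━┛
┗━━━━━━━━━━━━━━━━━━━━━┛                             
                                                    
                                                    
                                                    
                                                    


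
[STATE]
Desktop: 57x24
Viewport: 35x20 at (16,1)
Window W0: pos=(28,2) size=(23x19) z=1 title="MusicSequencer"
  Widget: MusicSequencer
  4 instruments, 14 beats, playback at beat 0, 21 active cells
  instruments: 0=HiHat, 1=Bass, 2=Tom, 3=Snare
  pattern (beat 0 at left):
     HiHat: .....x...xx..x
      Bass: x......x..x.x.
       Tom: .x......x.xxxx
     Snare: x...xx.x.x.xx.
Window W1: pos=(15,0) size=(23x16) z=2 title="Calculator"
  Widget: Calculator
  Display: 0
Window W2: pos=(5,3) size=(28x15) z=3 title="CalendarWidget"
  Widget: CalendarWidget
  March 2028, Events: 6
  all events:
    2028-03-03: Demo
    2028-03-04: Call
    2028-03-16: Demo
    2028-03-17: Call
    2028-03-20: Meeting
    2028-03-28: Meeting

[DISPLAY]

 Calculator          ┃             
─────────────────────┨━━━━━━━━━━━━┓
━━━━━━━━━━━━━━━━┓   0┃uencer      ┃
idget           ┃    ┃────────────┨
────────────────┨    ┃34567890123 ┃
rch 2028        ┃    ┃··█···██··█ ┃
h Fr Sa Su      ┃    ┃····█··█·█· ┃
2  3*  4*  5    ┃    ┃·····█·████ ┃
9 10 11 12      ┃    ┃·██·█·█·██· ┃
6* 17* 18 19    ┃    ┃            ┃
23 24 25 26     ┃    ┃            ┃
30 31           ┃    ┃            ┃
                ┃    ┃            ┃
                ┃    ┃            ┃
                ┃━━━━┛            ┃
                ┃                 ┃
━━━━━━━━━━━━━━━━┛                 ┃
            ┃                     ┃
            ┃                     ┃
            ┗━━━━━━━━━━━━━━━━━━━━━┛


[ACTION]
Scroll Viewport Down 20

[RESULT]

idget           ┃    ┃────────────┨
────────────────┨    ┃34567890123 ┃
rch 2028        ┃    ┃··█···██··█ ┃
h Fr Sa Su      ┃    ┃····█··█·█· ┃
2  3*  4*  5    ┃    ┃·····█·████ ┃
9 10 11 12      ┃    ┃·██·█·█·██· ┃
6* 17* 18 19    ┃    ┃            ┃
23 24 25 26     ┃    ┃            ┃
30 31           ┃    ┃            ┃
                ┃    ┃            ┃
                ┃    ┃            ┃
                ┃━━━━┛            ┃
                ┃                 ┃
━━━━━━━━━━━━━━━━┛                 ┃
            ┃                     ┃
            ┃                     ┃
            ┗━━━━━━━━━━━━━━━━━━━━━┛
                                   
                                   
                                   


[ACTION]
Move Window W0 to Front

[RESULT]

idget       ┠─────────────────────┨
────────────┃      ▼1234567890123 ┃
rch 2028    ┃ HiHat·····█···██··█ ┃
h Fr Sa Su  ┃  Bass█······█··█·█· ┃
2  3*  4*  5┃   Tom·█······█·████ ┃
9 10 11 12  ┃ Snare█···██·█·█·██· ┃
6* 17* 18 19┃                     ┃
23 24 25 26 ┃                     ┃
30 31       ┃                     ┃
            ┃                     ┃
            ┃                     ┃
            ┃                     ┃
            ┃                     ┃
━━━━━━━━━━━━┃                     ┃
            ┃                     ┃
            ┃                     ┃
            ┗━━━━━━━━━━━━━━━━━━━━━┛
                                   
                                   
                                   


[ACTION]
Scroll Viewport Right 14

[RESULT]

      ┠─────────────────────┨      
──────┃      ▼1234567890123 ┃      
28    ┃ HiHat·····█···██··█ ┃      
a Su  ┃  Bass█······█··█·█· ┃      
 4*  5┃   Tom·█······█·████ ┃      
1 12  ┃ Snare█···██·█·█·██· ┃      
 18 19┃                     ┃      
25 26 ┃                     ┃      
      ┃                     ┃      
      ┃                     ┃      
      ┃                     ┃      
      ┃                     ┃      
      ┃                     ┃      
━━━━━━┃                     ┃      
      ┃                     ┃      
      ┃                     ┃      
      ┗━━━━━━━━━━━━━━━━━━━━━┛      
                                   
                                   
                                   


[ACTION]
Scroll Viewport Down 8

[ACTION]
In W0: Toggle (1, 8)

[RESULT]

      ┠─────────────────────┨      
──────┃      ▼1234567890123 ┃      
28    ┃ HiHat·····█···██··█ ┃      
a Su  ┃  Bass█······██·█·█· ┃      
 4*  5┃   Tom·█······█·████ ┃      
1 12  ┃ Snare█···██·█·█·██· ┃      
 18 19┃                     ┃      
25 26 ┃                     ┃      
      ┃                     ┃      
      ┃                     ┃      
      ┃                     ┃      
      ┃                     ┃      
      ┃                     ┃      
━━━━━━┃                     ┃      
      ┃                     ┃      
      ┃                     ┃      
      ┗━━━━━━━━━━━━━━━━━━━━━┛      
                                   
                                   
                                   


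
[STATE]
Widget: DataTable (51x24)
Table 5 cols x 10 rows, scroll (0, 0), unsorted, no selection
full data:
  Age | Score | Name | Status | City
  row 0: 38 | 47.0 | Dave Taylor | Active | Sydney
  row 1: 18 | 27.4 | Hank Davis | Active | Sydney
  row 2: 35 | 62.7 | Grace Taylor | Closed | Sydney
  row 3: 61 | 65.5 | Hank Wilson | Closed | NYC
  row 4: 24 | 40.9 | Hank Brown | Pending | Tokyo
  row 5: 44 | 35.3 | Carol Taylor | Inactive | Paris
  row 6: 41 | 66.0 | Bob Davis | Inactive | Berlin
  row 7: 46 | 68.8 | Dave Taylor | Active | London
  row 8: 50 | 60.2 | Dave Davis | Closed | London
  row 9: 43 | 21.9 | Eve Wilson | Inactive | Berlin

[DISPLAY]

Age│Score│Name        │Status  │City               
───┼─────┼────────────┼────────┼──────             
38 │47.0 │Dave Taylor │Active  │Sydney             
18 │27.4 │Hank Davis  │Active  │Sydney             
35 │62.7 │Grace Taylor│Closed  │Sydney             
61 │65.5 │Hank Wilson │Closed  │NYC                
24 │40.9 │Hank Brown  │Pending │Tokyo              
44 │35.3 │Carol Taylor│Inactive│Paris              
41 │66.0 │Bob Davis   │Inactive│Berlin             
46 │68.8 │Dave Taylor │Active  │London             
50 │60.2 │Dave Davis  │Closed  │London             
43 │21.9 │Eve Wilson  │Inactive│Berlin             
                                                   
                                                   
                                                   
                                                   
                                                   
                                                   
                                                   
                                                   
                                                   
                                                   
                                                   
                                                   


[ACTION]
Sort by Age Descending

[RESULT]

Ag▼│Score│Name        │Status  │City               
───┼─────┼────────────┼────────┼──────             
61 │65.5 │Hank Wilson │Closed  │NYC                
50 │60.2 │Dave Davis  │Closed  │London             
46 │68.8 │Dave Taylor │Active  │London             
44 │35.3 │Carol Taylor│Inactive│Paris              
43 │21.9 │Eve Wilson  │Inactive│Berlin             
41 │66.0 │Bob Davis   │Inactive│Berlin             
38 │47.0 │Dave Taylor │Active  │Sydney             
35 │62.7 │Grace Taylor│Closed  │Sydney             
24 │40.9 │Hank Brown  │Pending │Tokyo              
18 │27.4 │Hank Davis  │Active  │Sydney             
                                                   
                                                   
                                                   
                                                   
                                                   
                                                   
                                                   
                                                   
                                                   
                                                   
                                                   
                                                   


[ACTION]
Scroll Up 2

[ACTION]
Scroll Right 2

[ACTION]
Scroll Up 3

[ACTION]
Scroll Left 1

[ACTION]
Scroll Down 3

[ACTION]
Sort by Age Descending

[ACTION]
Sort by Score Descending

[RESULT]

Age│Scor▼│Name        │Status  │City               
───┼─────┼────────────┼────────┼──────             
46 │68.8 │Dave Taylor │Active  │London             
41 │66.0 │Bob Davis   │Inactive│Berlin             
61 │65.5 │Hank Wilson │Closed  │NYC                
35 │62.7 │Grace Taylor│Closed  │Sydney             
50 │60.2 │Dave Davis  │Closed  │London             
38 │47.0 │Dave Taylor │Active  │Sydney             
24 │40.9 │Hank Brown  │Pending │Tokyo              
44 │35.3 │Carol Taylor│Inactive│Paris              
18 │27.4 │Hank Davis  │Active  │Sydney             
43 │21.9 │Eve Wilson  │Inactive│Berlin             
                                                   
                                                   
                                                   
                                                   
                                                   
                                                   
                                                   
                                                   
                                                   
                                                   
                                                   
                                                   


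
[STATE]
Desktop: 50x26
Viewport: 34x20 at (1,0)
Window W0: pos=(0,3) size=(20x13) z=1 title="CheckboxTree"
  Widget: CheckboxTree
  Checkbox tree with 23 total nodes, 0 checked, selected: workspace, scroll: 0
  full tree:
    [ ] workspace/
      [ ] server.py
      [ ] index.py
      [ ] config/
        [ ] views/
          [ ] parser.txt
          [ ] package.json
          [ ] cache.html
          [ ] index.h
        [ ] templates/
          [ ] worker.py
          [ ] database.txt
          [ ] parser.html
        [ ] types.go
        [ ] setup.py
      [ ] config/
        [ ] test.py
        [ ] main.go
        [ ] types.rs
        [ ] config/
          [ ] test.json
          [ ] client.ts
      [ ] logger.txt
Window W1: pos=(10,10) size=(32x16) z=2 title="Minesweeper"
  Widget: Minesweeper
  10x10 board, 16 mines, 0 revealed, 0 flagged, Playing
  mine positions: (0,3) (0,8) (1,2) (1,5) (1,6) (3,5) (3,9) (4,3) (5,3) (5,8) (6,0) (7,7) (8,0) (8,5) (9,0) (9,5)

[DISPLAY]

                                  
                                  
                                  
━━━━━━━━━━━━━━━━━━┓               
 CheckboxTree     ┃               
──────────────────┨               
>[ ] workspace/   ┃               
   [ ] server.py  ┃               
   [ ] index.py   ┃               
   [ ] config/    ┃               
     [ ] ┏━━━━━━━━━━━━━━━━━━━━━━━━
       [ ┃ Minesweeper            
       [ ┠────────────────────────
       [ ┃■■■■■■■■■■              
       [ ┃■■■■■■■■■■              
━━━━━━━━━┃■■■■■■■■■■              
         ┃■■■■■■■■■■              
         ┃■■■■■■■■■■              
         ┃■■■■■■■■■■              
         ┃■■■■■■■■■■              


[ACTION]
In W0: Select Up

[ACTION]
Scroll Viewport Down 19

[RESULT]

>[ ] workspace/   ┃               
   [ ] server.py  ┃               
   [ ] index.py   ┃               
   [ ] config/    ┃               
     [ ] ┏━━━━━━━━━━━━━━━━━━━━━━━━
       [ ┃ Minesweeper            
       [ ┠────────────────────────
       [ ┃■■■■■■■■■■              
       [ ┃■■■■■■■■■■              
━━━━━━━━━┃■■■■■■■■■■              
         ┃■■■■■■■■■■              
         ┃■■■■■■■■■■              
         ┃■■■■■■■■■■              
         ┃■■■■■■■■■■              
         ┃■■■■■■■■■■              
         ┃■■■■■■■■■■              
         ┃■■■■■■■■■■              
         ┃                        
         ┃                        
         ┗━━━━━━━━━━━━━━━━━━━━━━━━


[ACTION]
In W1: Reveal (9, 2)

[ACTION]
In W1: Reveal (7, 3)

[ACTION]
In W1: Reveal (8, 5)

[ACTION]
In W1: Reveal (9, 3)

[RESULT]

>[ ] workspace/   ┃               
   [ ] server.py  ┃               
   [ ] index.py   ┃               
   [ ] config/    ┃               
     [ ] ┏━━━━━━━━━━━━━━━━━━━━━━━━
       [ ┃ Minesweeper            
       [ ┠────────────────────────
       [ ┃■■■✹■■■■✹■              
       [ ┃■■✹■■✹✹■■■              
━━━━━━━━━┃■■■■■■■■■■              
         ┃■■■■■✹■■■✹              
         ┃■■■✹■■■■■■              
         ┃■■■✹■■■■✹■              
         ┃✹1111■■■■■              
         ┃■2  1■■✹■■              
         ┃✹2  2✹■■■■              
         ┃✹2  2✹■■■■              
         ┃                        
         ┃                        
         ┗━━━━━━━━━━━━━━━━━━━━━━━━


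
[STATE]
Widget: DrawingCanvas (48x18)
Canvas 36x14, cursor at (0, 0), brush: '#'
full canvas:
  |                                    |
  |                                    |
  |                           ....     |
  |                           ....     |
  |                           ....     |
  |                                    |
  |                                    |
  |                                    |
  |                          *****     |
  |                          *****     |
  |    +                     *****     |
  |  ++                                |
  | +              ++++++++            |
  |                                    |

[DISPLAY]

+                                               
                                                
                           ....                 
                           ....                 
                           ....                 
                                                
                                                
                                                
                          *****                 
                          *****                 
    +                     *****                 
  ++                                            
 +              ++++++++                        
                                                
                                                
                                                
                                                
                                                


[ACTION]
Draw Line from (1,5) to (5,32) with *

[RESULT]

+                                               
     ****                                       
         *******           ....                 
                ******     ....                 
                      *******..                 
                             ****               
                                                
                                                
                          *****                 
                          *****                 
    +                     *****                 
  ++                                            
 +              ++++++++                        
                                                
                                                
                                                
                                                
                                                


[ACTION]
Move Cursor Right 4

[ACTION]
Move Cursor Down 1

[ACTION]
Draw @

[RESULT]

                                                
    @****                                       
         *******           ....                 
                ******     ....                 
                      *******..                 
                             ****               
                                                
                                                
                          *****                 
                          *****                 
    +                     *****                 
  ++                                            
 +              ++++++++                        
                                                
                                                
                                                
                                                
                                                


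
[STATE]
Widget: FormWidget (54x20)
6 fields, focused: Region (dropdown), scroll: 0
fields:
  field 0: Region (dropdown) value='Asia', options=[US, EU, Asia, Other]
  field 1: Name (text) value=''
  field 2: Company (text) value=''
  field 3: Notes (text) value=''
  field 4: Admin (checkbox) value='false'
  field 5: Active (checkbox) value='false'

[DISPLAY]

> Region:     [Asia                                 ▼]
  Name:       [                                      ]
  Company:    [                                      ]
  Notes:      [                                      ]
  Admin:      [ ]                                     
  Active:     [ ]                                     
                                                      
                                                      
                                                      
                                                      
                                                      
                                                      
                                                      
                                                      
                                                      
                                                      
                                                      
                                                      
                                                      
                                                      


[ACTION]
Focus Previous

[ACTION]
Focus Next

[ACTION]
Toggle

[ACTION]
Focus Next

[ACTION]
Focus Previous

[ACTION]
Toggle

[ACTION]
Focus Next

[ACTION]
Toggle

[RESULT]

  Region:     [Asia                                 ▼]
> Name:       [                                      ]
  Company:    [                                      ]
  Notes:      [                                      ]
  Admin:      [ ]                                     
  Active:     [ ]                                     
                                                      
                                                      
                                                      
                                                      
                                                      
                                                      
                                                      
                                                      
                                                      
                                                      
                                                      
                                                      
                                                      
                                                      


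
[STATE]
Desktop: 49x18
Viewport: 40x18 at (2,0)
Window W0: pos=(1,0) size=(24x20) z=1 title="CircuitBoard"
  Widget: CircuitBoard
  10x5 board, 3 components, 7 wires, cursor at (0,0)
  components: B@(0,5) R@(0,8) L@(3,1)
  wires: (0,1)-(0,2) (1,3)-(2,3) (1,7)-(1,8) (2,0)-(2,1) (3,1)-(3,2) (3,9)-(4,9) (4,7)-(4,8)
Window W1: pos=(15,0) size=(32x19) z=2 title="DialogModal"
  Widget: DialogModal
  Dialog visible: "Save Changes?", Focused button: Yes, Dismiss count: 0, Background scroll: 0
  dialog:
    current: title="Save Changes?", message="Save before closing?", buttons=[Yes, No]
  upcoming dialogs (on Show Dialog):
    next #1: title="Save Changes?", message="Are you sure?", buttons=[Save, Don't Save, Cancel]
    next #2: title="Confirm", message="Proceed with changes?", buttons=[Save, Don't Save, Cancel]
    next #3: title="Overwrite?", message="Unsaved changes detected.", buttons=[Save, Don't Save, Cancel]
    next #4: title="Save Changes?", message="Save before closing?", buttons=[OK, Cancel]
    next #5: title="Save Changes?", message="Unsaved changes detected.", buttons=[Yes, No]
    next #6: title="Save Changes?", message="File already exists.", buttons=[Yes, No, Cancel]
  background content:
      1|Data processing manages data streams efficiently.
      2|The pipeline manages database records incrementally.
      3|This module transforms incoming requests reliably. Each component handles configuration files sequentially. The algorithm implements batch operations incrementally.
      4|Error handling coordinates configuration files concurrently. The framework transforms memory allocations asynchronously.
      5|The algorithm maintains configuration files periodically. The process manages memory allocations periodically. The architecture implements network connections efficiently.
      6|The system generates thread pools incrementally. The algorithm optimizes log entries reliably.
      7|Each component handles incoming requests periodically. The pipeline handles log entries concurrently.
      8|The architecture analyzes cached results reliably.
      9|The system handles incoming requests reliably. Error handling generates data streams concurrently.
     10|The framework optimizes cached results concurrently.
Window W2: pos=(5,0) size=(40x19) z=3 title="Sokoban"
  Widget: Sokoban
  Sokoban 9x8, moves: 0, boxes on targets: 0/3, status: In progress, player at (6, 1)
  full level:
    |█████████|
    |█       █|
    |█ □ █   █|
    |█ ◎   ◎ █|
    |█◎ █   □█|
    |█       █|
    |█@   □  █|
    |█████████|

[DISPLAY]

━━━┏━━━━━━━━━━━━━━━━━━━━━━━━━━━━━━━━━━━━
 Ci┃ Sokoban                            
───┠────────────────────────────────────
   ┃█████████                           
0  ┃█       █                           
   ┃█ □ █   █                           
1  ┃█ ◎   ◎ █                           
   ┃█◎ █   □█                           
2  ┃█       █                           
   ┃█@   □  █                           
3  ┃█████████                           
   ┃Moves: 0  0/3                       
4  ┃                                    
Cur┃                                    
   ┃                                    
   ┃                                    
   ┃                                    
   ┃                                    


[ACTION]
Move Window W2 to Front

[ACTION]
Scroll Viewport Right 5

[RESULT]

━━━━━━━━━━━━━━━━━━━━━━━━━━━━━━━━━━━━━┓━┓
Sokoban                              ┃ ┃
─────────────────────────────────────┨─┨
████████                             ┃s┃
       █                             ┃ ┃
 □ █   █                             ┃n┃
 ◎   ◎ █                             ┃n┃
◎ █   □█                             ┃g┃
       █                             ┃o┃
@   □  █                             ┃n┃
████████                             ┃h┃
oves: 0  0/3                         ┃e┃
                                     ┃d┃
                                     ┃ ┃
                                     ┃ ┃
                                     ┃ ┃
                                     ┃ ┃
                                     ┃ ┃


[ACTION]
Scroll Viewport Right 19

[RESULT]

━━━━━━━━━━━━━━━━━━━━━━━━━━━━━━━━━━━┓━┓  
koban                              ┃ ┃  
───────────────────────────────────┨─┨  
██████                             ┃s┃  
     █                             ┃ ┃  
 █   █                             ┃n┃  
   ◎ █                             ┃n┃  
█   □█                             ┃g┃  
     █                             ┃o┃  
  □  █                             ┃n┃  
██████                             ┃h┃  
es: 0  0/3                         ┃e┃  
                                   ┃d┃  
                                   ┃ ┃  
                                   ┃ ┃  
                                   ┃ ┃  
                                   ┃ ┃  
                                   ┃ ┃  


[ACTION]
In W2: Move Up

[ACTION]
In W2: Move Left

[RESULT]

━━━━━━━━━━━━━━━━━━━━━━━━━━━━━━━━━━━┓━┓  
koban                              ┃ ┃  
───────────────────────────────────┨─┨  
██████                             ┃s┃  
     █                             ┃ ┃  
 █   █                             ┃n┃  
   ◎ █                             ┃n┃  
█   □█                             ┃g┃  
     █                             ┃o┃  
  □  █                             ┃n┃  
██████                             ┃h┃  
es: 1  0/3                         ┃e┃  
                                   ┃d┃  
                                   ┃ ┃  
                                   ┃ ┃  
                                   ┃ ┃  
                                   ┃ ┃  
                                   ┃ ┃  


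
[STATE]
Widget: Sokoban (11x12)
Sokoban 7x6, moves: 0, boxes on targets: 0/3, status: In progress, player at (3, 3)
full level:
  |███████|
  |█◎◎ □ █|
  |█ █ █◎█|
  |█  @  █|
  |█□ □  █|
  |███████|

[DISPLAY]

███████    
█◎◎ □ █    
█ █ █◎█    
█  @  █    
█□ □  █    
███████    
Moves: 0  0
           
           
           
           
           


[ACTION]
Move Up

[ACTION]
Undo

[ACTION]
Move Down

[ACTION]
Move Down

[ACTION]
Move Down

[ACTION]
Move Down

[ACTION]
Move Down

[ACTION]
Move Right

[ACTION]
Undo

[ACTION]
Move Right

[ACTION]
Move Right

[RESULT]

███████    
█◎◎ □ █    
█ █ █◎█    
█    @█    
█□ □  █    
███████    
Moves: 2  0
           
           
           
           
           


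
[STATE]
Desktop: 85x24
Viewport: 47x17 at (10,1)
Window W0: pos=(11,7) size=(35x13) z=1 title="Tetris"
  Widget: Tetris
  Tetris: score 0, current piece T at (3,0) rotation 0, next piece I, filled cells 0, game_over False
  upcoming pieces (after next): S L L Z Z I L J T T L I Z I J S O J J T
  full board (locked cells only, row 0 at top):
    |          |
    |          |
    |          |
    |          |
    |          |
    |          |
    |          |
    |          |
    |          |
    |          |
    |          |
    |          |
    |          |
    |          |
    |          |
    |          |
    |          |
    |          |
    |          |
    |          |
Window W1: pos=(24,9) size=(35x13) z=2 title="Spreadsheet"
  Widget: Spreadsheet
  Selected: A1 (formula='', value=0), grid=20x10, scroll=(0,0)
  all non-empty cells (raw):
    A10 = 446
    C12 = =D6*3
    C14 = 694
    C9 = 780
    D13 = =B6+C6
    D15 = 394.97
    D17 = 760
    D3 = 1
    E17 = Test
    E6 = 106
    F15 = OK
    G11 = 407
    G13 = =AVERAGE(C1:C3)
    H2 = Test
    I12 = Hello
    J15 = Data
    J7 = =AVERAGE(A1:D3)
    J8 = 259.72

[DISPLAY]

                                               
                                               
                                               
                                               
                                               
                                               
 ┏━━━━━━━━━━━━━━━━━━━━━━━━━━━━━━━━━┓           
 ┃ Tetris                          ┃           
 ┠────────────┏━━━━━━━━━━━━━━━━━━━━━━━━━━━━━━━━
 ┃          │N┃ Spreadsheet                    
 ┃          │█┠────────────────────────────────
 ┃          │ ┃A1:                             
 ┃          │ ┃       A       B       C       D
 ┃          │ ┃--------------------------------
 ┃          │ ┃  1      [0]       0       0    
 ┃          │S┃  2        0       0       0    
 ┃          │0┃  3        0       0       0    


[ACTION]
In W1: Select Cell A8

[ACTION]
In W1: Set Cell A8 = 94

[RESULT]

                                               
                                               
                                               
                                               
                                               
                                               
 ┏━━━━━━━━━━━━━━━━━━━━━━━━━━━━━━━━━┓           
 ┃ Tetris                          ┃           
 ┠────────────┏━━━━━━━━━━━━━━━━━━━━━━━━━━━━━━━━
 ┃          │N┃ Spreadsheet                    
 ┃          │█┠────────────────────────────────
 ┃          │ ┃A8: 94                          
 ┃          │ ┃       A       B       C       D
 ┃          │ ┃--------------------------------
 ┃          │ ┃  1        0       0       0    
 ┃          │S┃  2        0       0       0    
 ┃          │0┃  3        0       0       0    


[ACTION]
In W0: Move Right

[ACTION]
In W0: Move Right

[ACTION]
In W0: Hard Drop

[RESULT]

                                               
                                               
                                               
                                               
                                               
                                               
 ┏━━━━━━━━━━━━━━━━━━━━━━━━━━━━━━━━━┓           
 ┃ Tetris                          ┃           
 ┠────────────┏━━━━━━━━━━━━━━━━━━━━━━━━━━━━━━━━
 ┃          │N┃ Spreadsheet                    
 ┃          │ ┠────────────────────────────────
 ┃          │░┃A8: 94                          
 ┃          │ ┃       A       B       C       D
 ┃          │ ┃--------------------------------
 ┃          │ ┃  1        0       0       0    
 ┃          │S┃  2        0       0       0    
 ┃      ▒   │0┃  3        0       0       0    
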